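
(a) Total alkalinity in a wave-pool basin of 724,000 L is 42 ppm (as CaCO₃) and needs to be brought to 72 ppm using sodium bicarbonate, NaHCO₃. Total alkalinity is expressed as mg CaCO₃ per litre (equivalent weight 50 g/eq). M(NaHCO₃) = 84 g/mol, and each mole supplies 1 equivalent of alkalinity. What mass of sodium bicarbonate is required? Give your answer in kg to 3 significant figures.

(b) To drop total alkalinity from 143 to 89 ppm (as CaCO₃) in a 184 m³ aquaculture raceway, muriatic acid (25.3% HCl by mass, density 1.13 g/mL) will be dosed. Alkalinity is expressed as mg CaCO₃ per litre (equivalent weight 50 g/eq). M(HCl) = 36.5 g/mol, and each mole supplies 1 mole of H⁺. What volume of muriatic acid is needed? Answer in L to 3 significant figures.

(a) 36.5 kg; (b) 25.4 L

(a) Alkalinity to add: (72 − 42) = 30 mg/L as CaCO₃ × 724,000 L = 21,720 g as CaCO₃.
(a) Equivalents: 21,720 g ÷ 50 g/eq = 434.4 eq.
(a) NaHCO₃ supplies 1 eq per mole → 434.4 mol.
(a) Mass: 434.4 mol × 84 g/mol = 36,490 g.

(b) Volume: 184 m³ = 184,000 L.
(b) Alkalinity to neutralize: (143 − 89) = 54 mg/L as CaCO₃ × 184,000 L = 9936 g as CaCO₃.
(b) Equivalents of H⁺ required: 9936 ÷ 50 g/eq = 198.7 eq = 198.7 mol HCl.
(b) Mass of HCl: 198.7 × 36.5 = 7253 g.
(b) Mass of 25.3% solution: 7253 / 0.253 = 28,670 g.
(b) Volume: 28,670 g ÷ 1.13 g/mL = 25,370 mL.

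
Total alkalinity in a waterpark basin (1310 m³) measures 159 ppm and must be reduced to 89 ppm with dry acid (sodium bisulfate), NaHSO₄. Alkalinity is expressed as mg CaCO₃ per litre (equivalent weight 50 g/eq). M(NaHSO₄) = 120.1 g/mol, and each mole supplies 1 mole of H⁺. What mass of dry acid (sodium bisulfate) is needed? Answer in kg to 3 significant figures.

220 kg

Volume: 1310 m³ = 1,310,000 L.
Alkalinity to neutralize: (159 − 89) = 70 mg/L as CaCO₃ × 1,310,000 L = 91,700 g as CaCO₃.
Equivalents of H⁺ required: 91,700 ÷ 50 g/eq = 1834 eq = 1834 mol NaHSO₄.
Mass of NaHSO₄: 1834 × 120.1 = 220,300 g.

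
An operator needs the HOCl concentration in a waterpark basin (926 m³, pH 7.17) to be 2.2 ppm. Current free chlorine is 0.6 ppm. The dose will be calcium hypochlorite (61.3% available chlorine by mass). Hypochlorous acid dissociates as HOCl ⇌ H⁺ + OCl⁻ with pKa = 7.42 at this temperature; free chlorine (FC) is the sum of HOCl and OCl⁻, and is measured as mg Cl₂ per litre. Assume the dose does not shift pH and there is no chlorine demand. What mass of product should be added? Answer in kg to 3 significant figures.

Volume: 926 m³ = 926,000 L.
[OCl⁻]/[HOCl] = 10^(pH − pKa) = 10^(7.17 − 7.42) = 0.5623; fraction as HOCl = 1/(1 + 0.5623) = 0.6401.
Free chlorine required for 2.2 ppm HOCl: 2.2 / 0.6401 = 3.437 ppm.
FC to add: 3.437 − 0.6 = 2.837 mg/L as Cl₂.
Cl₂ equivalent: 2.837 mg/L × 926,000 L = 2627 g.
Product at 61.3% available Cl: 2627 / 0.613 = 4286 g.

4.29 kg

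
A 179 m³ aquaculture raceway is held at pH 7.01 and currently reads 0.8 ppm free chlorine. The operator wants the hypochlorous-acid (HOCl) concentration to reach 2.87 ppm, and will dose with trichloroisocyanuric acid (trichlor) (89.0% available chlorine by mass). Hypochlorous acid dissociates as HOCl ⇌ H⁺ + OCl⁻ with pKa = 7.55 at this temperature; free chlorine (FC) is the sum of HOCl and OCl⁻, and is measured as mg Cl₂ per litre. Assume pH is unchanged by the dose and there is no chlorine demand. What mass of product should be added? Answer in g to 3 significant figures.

Volume: 179 m³ = 179,000 L.
[OCl⁻]/[HOCl] = 10^(pH − pKa) = 10^(7.01 − 7.55) = 0.2884; fraction as HOCl = 1/(1 + 0.2884) = 0.7762.
Free chlorine required for 2.87 ppm HOCl: 2.87 / 0.7762 = 3.698 ppm.
FC to add: 3.698 − 0.8 = 2.898 mg/L as Cl₂.
Cl₂ equivalent: 2.898 mg/L × 179,000 L = 518.7 g.
Product at 89.0% available Cl: 518.7 / 0.89 = 582.8 g.

583 g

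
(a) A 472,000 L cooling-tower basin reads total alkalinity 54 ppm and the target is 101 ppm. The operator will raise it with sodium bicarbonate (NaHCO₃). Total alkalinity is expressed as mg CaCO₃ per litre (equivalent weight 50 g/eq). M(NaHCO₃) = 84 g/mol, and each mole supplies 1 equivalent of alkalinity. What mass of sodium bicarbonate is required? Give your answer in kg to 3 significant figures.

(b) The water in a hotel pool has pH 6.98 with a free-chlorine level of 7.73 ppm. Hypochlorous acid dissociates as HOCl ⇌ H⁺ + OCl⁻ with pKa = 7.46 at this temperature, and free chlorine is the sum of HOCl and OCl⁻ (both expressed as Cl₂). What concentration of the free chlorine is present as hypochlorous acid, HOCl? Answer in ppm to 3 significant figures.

(a) Alkalinity to add: (101 − 54) = 47 mg/L as CaCO₃ × 472,000 L = 22,180 g as CaCO₃.
(a) Equivalents: 22,180 g ÷ 50 g/eq = 443.7 eq.
(a) NaHCO₃ supplies 1 eq per mole → 443.7 mol.
(a) Mass: 443.7 mol × 84 g/mol = 37,270 g.

(b) [OCl⁻]/[HOCl] = 10^(pH − pKa) = 10^(6.98 − 7.46) = 10^-0.48 = 0.3311.
(b) Fraction as HOCl = 1 / (1 + 0.3311) = 0.7512.
(b) HOCl = 0.7512 × 7.73 ppm = 5.807 ppm.

(a) 37.3 kg; (b) 5.81 ppm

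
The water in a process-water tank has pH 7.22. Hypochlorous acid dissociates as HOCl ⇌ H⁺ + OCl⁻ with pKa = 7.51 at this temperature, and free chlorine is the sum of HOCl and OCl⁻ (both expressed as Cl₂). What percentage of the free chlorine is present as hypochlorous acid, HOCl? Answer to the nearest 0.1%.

66.1%

[OCl⁻]/[HOCl] = 10^(pH − pKa) = 10^(7.22 − 7.51) = 10^-0.29 = 0.5129.
Fraction as HOCl = 1 / (1 + 0.5129) = 0.661.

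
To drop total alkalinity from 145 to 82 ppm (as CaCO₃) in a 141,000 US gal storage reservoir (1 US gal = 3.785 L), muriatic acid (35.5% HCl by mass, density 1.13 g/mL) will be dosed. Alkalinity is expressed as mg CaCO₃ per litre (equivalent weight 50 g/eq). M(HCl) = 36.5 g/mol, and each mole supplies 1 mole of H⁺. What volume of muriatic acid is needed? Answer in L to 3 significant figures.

61.2 L

Volume: 141,000 US gal × 3.785 L/gal = 533,685 L.
Alkalinity to neutralize: (145 − 82) = 63 mg/L as CaCO₃ × 533,685 L = 33,620 g as CaCO₃.
Equivalents of H⁺ required: 33,620 ÷ 50 g/eq = 672.4 eq = 672.4 mol HCl.
Mass of HCl: 672.4 × 36.5 = 24,540 g.
Mass of 35.5% solution: 24,540 / 0.355 = 69,140 g.
Volume: 69,140 g ÷ 1.13 g/mL = 61,180 mL.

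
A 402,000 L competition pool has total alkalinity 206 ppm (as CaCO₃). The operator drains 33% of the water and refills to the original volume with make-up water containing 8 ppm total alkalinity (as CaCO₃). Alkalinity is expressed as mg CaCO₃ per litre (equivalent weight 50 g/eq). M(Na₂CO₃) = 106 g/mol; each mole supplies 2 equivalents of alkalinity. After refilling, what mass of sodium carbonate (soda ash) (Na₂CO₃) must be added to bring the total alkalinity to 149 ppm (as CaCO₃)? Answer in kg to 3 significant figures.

After draining 33% and refilling: 206 × 0.67 + 8 × 0.33 = 140.66 ppm.
Deficit to target: 149 − 140.66 = 8.34 mg/L.
As CaCO₃: 8.34 mg/L × 402,000 L = 3353 g; ÷ 50 g/eq ÷ 2 = 33.53 mol Na₂CO₃.
Mass: 33.53 × 106 = 3554 g.

3.55 kg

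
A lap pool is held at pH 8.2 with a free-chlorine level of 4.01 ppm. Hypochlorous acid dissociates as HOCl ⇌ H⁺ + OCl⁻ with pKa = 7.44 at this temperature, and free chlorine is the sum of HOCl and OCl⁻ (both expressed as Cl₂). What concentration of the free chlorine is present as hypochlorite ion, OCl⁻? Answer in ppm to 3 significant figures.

3.42 ppm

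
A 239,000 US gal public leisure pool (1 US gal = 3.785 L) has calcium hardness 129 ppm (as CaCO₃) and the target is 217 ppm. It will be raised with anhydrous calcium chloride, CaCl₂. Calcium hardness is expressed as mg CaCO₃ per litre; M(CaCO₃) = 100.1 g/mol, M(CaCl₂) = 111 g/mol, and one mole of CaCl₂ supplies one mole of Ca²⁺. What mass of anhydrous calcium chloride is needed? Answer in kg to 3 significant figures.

Volume: 239,000 US gal × 3.785 L/gal = 904,615 L.
Hardness to add: (217 − 129) = 88 mg/L as CaCO₃ × 904,615 L = 79,610 g as CaCO₃.
Moles of Ca²⁺ (1 mol Ca²⁺ ≡ 1 mol CaCO₃): 79,610 / 100.1 g/mol = 795.3 mol.
Mass of CaCl₂: 795.3 × 111 = 88,270 g.

88.3 kg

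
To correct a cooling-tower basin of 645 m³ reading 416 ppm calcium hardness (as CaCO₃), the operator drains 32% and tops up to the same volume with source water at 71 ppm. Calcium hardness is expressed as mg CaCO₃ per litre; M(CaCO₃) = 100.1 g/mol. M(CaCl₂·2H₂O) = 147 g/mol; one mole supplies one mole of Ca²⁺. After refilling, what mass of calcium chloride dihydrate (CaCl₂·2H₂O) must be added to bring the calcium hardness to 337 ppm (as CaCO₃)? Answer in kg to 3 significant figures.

Volume: 645 m³ = 645,000 L.
After draining 32% and refilling: 416 × 0.68 + 71 × 0.32 = 305.6 ppm.
Deficit to target: 337 − 305.6 = 31.4 mg/L.
As CaCO₃: 31.4 mg/L × 645,000 L = 20,250 g; ÷ 100.1 = 202.3 mol Ca²⁺.
Mass: 202.3 × 147 = 29,740 g.

29.7 kg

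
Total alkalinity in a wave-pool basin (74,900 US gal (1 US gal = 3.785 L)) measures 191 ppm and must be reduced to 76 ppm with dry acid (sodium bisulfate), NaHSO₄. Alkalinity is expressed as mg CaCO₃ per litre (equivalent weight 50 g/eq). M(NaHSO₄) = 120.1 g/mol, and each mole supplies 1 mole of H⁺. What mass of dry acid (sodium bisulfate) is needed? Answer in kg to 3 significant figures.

78.3 kg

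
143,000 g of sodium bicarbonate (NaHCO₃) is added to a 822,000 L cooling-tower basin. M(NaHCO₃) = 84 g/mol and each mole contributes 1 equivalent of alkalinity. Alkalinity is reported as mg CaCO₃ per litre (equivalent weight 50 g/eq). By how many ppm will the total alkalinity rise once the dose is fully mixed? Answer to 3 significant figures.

104 ppm

Moles of NaHCO₃: 143,000 g ÷ 84 g/mol = 1702 mol → 1702 eq of alkalinity.
As CaCO₃: 1702 eq × 50 g/eq = 85,120 g.
Rise: 85,120 g / 822,000 L × 1000 = 103.6 mg/L.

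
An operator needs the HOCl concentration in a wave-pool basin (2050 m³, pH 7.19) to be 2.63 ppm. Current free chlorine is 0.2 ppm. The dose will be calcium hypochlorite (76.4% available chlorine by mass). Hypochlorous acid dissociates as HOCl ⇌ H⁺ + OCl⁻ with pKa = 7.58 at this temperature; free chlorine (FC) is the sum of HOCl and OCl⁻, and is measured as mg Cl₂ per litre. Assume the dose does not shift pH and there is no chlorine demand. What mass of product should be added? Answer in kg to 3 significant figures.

Volume: 2050 m³ = 2,050,000 L.
[OCl⁻]/[HOCl] = 10^(pH − pKa) = 10^(7.19 − 7.58) = 0.4074; fraction as HOCl = 1/(1 + 0.4074) = 0.7105.
Free chlorine required for 2.63 ppm HOCl: 2.63 / 0.7105 = 3.701 ppm.
FC to add: 3.701 − 0.2 = 3.501 mg/L as Cl₂.
Cl₂ equivalent: 3.501 mg/L × 2,050,000 L = 7178 g.
Product at 76.4% available Cl: 7178 / 0.764 = 9395 g.

9.40 kg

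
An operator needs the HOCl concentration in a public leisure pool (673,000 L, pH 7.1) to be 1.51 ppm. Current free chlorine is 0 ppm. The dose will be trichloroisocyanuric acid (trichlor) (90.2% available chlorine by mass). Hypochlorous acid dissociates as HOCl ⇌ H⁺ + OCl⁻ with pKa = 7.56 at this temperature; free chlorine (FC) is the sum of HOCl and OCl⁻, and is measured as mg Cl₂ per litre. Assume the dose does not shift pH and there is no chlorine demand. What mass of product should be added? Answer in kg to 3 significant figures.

1.52 kg

[OCl⁻]/[HOCl] = 10^(pH − pKa) = 10^(7.1 − 7.56) = 0.3467; fraction as HOCl = 1/(1 + 0.3467) = 0.7425.
Free chlorine required for 1.51 ppm HOCl: 1.51 / 0.7425 = 2.034 ppm.
FC to add: 2.034 − 0 = 2.034 mg/L as Cl₂.
Cl₂ equivalent: 2.034 mg/L × 673,000 L = 1369 g.
Product at 90.2% available Cl: 1369 / 0.902 = 1517 g.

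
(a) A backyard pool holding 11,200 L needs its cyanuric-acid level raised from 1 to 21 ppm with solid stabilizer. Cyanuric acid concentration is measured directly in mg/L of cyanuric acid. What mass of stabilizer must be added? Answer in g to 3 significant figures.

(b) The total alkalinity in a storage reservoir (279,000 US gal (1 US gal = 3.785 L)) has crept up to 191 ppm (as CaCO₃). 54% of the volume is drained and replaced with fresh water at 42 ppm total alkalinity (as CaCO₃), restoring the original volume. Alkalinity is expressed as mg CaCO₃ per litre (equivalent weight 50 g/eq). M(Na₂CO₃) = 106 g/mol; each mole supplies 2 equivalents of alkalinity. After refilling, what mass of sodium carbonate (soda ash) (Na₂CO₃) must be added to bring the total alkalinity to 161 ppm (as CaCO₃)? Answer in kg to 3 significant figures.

(a) 224 g; (b) 56.5 kg

(a) CYA to add: (21 − 1) = 20 mg/L × 11,200 L = 224 g cyanuric acid.

(b) Volume: 279,000 US gal × 3.785 L/gal = 1,056,015 L.
(b) After draining 54% and refilling: 191 × 0.46 + 42 × 0.54 = 110.54 ppm.
(b) Deficit to target: 161 − 110.54 = 50.46 mg/L.
(b) As CaCO₃: 50.46 mg/L × 1,056,015 L = 53,290 g; ÷ 50 g/eq ÷ 2 = 532.9 mol Na₂CO₃.
(b) Mass: 532.9 × 106 = 56,480 g.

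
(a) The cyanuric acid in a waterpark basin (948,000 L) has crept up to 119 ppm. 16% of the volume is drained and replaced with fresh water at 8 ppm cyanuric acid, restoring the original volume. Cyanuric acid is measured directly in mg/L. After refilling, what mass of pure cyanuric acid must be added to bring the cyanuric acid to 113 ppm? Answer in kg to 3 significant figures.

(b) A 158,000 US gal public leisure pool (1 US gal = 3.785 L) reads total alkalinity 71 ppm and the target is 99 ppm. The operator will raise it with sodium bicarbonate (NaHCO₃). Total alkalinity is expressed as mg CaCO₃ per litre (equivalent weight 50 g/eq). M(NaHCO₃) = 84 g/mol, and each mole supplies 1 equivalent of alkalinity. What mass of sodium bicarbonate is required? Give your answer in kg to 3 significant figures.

(a) 11.1 kg; (b) 28.1 kg

(a) After draining 16% and refilling: 119 × 0.84 + 8 × 0.16 = 101.24 ppm.
(a) Deficit to target: 113 − 101.24 = 11.76 mg/L.
(a) Mass: 11.76 mg/L × 948,000 L = 11,150 g cyanuric acid.

(b) Volume: 158,000 US gal × 3.785 L/gal = 598,030 L.
(b) Alkalinity to add: (99 − 71) = 28 mg/L as CaCO₃ × 598,030 L = 16,740 g as CaCO₃.
(b) Equivalents: 16,740 g ÷ 50 g/eq = 334.9 eq.
(b) NaHCO₃ supplies 1 eq per mole → 334.9 mol.
(b) Mass: 334.9 mol × 84 g/mol = 28,130 g.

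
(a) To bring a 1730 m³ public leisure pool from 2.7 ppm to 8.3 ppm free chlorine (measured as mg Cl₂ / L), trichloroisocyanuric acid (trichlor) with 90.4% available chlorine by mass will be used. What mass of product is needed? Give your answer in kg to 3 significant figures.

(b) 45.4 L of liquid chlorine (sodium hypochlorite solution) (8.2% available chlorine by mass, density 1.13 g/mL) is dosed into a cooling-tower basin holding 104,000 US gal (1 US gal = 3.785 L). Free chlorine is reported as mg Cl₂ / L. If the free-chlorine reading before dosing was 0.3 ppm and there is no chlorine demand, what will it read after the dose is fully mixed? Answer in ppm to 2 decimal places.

(a) 10.7 kg; (b) 10.99 ppm

(a) Volume: 1730 m³ = 1,730,000 L.
(a) Chlorine deficit: 8.3 − 2.7 = 5.6 ppm = 5.6 mg/L as Cl₂.
(a) Cl₂ equivalent needed: 5.6 mg/L × 1,730,000 L = 9,688,000 mg = 9688 g.
(a) Product at 90.4% available chlorine: 9688 / 0.904 = 10,720 g.

(b) Volume: 104,000 US gal × 3.785 L/gal = 393,640 L.
(b) Mass of solution: 45.4 L × 1000 mL/L × 1.13 g/mL = 51,300 g.
(b) Available chlorine delivered: 51,300 g × 0.082 = 4207 g as Cl₂.
(b) Concentration rise: 4207 g / 393,640 L = 10.69 mg/L = 10.69 ppm.
(b) Final FC: 0.3 + 10.69 = 10.99 ppm.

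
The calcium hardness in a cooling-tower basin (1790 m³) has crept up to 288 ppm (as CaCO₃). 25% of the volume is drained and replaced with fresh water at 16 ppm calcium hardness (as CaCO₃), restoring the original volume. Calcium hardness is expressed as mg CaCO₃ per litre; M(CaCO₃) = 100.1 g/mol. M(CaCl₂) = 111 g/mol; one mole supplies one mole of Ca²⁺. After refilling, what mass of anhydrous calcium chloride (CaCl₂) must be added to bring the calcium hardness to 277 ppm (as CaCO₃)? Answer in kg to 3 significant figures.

113 kg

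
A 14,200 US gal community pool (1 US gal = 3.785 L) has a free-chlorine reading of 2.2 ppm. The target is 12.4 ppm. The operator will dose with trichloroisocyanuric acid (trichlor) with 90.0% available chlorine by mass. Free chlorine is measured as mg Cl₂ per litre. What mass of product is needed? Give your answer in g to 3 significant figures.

Volume: 14,200 US gal × 3.785 L/gal = 53,747 L.
Chlorine deficit: 12.4 − 2.2 = 10.2 ppm = 10.2 mg/L as Cl₂.
Cl₂ equivalent needed: 10.2 mg/L × 53,747 L = 548,200 mg = 548.2 g.
Product at 90.0% available chlorine: 548.2 / 0.9 = 609.1 g.

609 g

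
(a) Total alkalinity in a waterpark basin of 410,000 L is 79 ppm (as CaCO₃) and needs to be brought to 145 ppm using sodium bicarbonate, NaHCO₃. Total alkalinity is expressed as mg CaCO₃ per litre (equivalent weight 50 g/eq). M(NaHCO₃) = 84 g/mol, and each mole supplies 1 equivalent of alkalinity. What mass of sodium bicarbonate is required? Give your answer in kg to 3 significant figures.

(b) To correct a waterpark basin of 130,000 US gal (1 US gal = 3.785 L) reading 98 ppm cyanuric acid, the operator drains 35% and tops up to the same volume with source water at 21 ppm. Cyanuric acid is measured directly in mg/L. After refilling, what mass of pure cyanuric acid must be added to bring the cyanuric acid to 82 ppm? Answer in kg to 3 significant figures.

(a) 45.5 kg; (b) 5.39 kg

(a) Alkalinity to add: (145 − 79) = 66 mg/L as CaCO₃ × 410,000 L = 27,060 g as CaCO₃.
(a) Equivalents: 27,060 g ÷ 50 g/eq = 541.2 eq.
(a) NaHCO₃ supplies 1 eq per mole → 541.2 mol.
(a) Mass: 541.2 mol × 84 g/mol = 45,460 g.

(b) Volume: 130,000 US gal × 3.785 L/gal = 492,050 L.
(b) After draining 35% and refilling: 98 × 0.65 + 21 × 0.35 = 71.05 ppm.
(b) Deficit to target: 82 − 71.05 = 10.95 mg/L.
(b) Mass: 10.95 mg/L × 492,050 L = 5388 g cyanuric acid.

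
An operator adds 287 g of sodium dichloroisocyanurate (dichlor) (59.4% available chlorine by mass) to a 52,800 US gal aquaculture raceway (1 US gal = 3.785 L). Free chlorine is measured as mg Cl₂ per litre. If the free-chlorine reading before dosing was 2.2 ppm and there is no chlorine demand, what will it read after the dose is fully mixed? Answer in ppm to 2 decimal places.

3.05 ppm

Volume: 52,800 US gal × 3.785 L/gal = 199,848 L.
Available chlorine delivered: 287 g × 0.594 = 170.5 g as Cl₂.
Concentration rise: 170.5 g / 199,848 L = 0.853 mg/L = 0.85 ppm.
Final FC: 2.2 + 0.85 = 3.05 ppm.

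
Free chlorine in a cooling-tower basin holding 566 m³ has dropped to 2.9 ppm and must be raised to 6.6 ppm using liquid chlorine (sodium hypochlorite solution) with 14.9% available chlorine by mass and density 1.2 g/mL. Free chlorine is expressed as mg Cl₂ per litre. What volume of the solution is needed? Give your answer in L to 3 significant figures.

11.7 L

Volume: 566 m³ = 566,000 L.
Chlorine deficit: 6.6 − 2.9 = 3.7 ppm = 3.7 mg/L as Cl₂.
Cl₂ equivalent needed: 3.7 mg/L × 566,000 L = 2,094,000 mg = 2094 g.
Product at 14.9% available chlorine: 2094 / 0.149 = 14,060 g.
Volume at density 1.2 g/mL: 14,060 g ÷ 1.2 g/mL = 11,710 mL.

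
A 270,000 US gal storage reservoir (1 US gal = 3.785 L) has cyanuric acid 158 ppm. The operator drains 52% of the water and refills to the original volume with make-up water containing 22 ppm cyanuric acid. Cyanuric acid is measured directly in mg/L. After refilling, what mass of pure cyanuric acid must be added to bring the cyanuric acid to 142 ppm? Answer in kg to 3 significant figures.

55.9 kg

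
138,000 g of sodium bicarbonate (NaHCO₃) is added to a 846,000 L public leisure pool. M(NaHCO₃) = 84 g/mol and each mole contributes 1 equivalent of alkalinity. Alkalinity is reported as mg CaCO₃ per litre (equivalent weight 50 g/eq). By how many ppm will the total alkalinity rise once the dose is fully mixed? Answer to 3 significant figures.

97.1 ppm

Moles of NaHCO₃: 138,000 g ÷ 84 g/mol = 1643 mol → 1643 eq of alkalinity.
As CaCO₃: 1643 eq × 50 g/eq = 82,140 g.
Rise: 82,140 g / 846,000 L × 1000 = 97.1 mg/L.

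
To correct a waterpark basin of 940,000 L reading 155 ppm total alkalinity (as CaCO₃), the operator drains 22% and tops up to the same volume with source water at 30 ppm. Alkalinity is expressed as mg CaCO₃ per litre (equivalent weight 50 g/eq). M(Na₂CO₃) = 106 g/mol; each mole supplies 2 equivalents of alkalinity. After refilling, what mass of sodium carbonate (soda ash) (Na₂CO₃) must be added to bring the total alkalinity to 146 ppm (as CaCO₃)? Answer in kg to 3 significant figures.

18.4 kg

After draining 22% and refilling: 155 × 0.78 + 30 × 0.22 = 127.5 ppm.
Deficit to target: 146 − 127.5 = 18.5 mg/L.
As CaCO₃: 18.5 mg/L × 940,000 L = 17,390 g; ÷ 50 g/eq ÷ 2 = 173.9 mol Na₂CO₃.
Mass: 173.9 × 106 = 18,430 g.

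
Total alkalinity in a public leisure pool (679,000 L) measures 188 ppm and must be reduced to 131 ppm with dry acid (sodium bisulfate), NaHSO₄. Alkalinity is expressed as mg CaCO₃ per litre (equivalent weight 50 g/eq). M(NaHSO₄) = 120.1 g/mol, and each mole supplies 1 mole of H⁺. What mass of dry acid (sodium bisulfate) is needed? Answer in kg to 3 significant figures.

93.0 kg

Alkalinity to neutralize: (188 − 131) = 57 mg/L as CaCO₃ × 679,000 L = 38,700 g as CaCO₃.
Equivalents of H⁺ required: 38,700 ÷ 50 g/eq = 774.1 eq = 774.1 mol NaHSO₄.
Mass of NaHSO₄: 774.1 × 120.1 = 92,960 g.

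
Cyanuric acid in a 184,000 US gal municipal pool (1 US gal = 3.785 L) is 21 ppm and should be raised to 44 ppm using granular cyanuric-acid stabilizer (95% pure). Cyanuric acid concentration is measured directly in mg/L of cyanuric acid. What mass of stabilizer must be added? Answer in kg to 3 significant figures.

16.9 kg

Volume: 184,000 US gal × 3.785 L/gal = 696,440 L.
CYA to add: (44 − 21) = 23 mg/L × 696,440 L = 16,020 g cyanuric acid.
At 95% purity: 16,020 / 0.95 = 16,860 g product.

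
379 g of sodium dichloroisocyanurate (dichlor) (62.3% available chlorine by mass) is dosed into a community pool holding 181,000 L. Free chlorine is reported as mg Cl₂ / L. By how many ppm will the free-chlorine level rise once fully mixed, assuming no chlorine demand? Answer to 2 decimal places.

1.30 ppm

Available chlorine delivered: 379 g × 0.623 = 236.1 g as Cl₂.
Concentration rise: 236.1 g / 181,000 L = 1.305 mg/L = 1.30 ppm.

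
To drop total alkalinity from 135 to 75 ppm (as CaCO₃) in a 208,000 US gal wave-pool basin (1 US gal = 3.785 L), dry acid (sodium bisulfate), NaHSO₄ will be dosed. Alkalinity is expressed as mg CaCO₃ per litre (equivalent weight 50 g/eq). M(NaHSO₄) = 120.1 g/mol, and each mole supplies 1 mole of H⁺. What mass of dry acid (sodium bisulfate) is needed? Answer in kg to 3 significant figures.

Volume: 208,000 US gal × 3.785 L/gal = 787,280 L.
Alkalinity to neutralize: (135 − 75) = 60 mg/L as CaCO₃ × 787,280 L = 47,240 g as CaCO₃.
Equivalents of H⁺ required: 47,240 ÷ 50 g/eq = 944.7 eq = 944.7 mol NaHSO₄.
Mass of NaHSO₄: 944.7 × 120.1 = 113,500 g.

113 kg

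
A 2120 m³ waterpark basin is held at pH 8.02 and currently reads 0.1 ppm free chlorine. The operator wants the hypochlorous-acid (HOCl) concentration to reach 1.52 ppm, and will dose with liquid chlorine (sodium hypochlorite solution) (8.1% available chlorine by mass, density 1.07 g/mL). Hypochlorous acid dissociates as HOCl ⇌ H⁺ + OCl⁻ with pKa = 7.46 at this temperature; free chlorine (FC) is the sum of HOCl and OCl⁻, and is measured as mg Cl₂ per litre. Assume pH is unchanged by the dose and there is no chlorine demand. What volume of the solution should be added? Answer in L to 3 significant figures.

170 L

Volume: 2120 m³ = 2,120,000 L.
[OCl⁻]/[HOCl] = 10^(pH − pKa) = 10^(8.02 − 7.46) = 3.631; fraction as HOCl = 1/(1 + 3.631) = 0.2159.
Free chlorine required for 1.52 ppm HOCl: 1.52 / 0.2159 = 7.039 ppm.
FC to add: 7.039 − 0.1 = 6.939 mg/L as Cl₂.
Cl₂ equivalent: 6.939 mg/L × 2,120,000 L = 14,710 g.
Product at 8.1% available Cl: 14,710 / 0.081 = 181,600 g.
Volume: 181,600 g ÷ 1.07 g/mL = 169,700 mL.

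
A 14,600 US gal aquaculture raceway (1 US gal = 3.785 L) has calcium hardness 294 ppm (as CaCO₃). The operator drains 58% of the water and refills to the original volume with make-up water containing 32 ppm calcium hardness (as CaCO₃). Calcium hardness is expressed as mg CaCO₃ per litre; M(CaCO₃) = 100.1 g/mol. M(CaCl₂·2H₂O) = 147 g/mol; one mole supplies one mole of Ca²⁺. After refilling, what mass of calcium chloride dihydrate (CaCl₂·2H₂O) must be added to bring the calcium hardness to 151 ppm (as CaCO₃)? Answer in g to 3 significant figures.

Volume: 14,600 US gal × 3.785 L/gal = 55,261 L.
After draining 58% and refilling: 294 × 0.42 + 32 × 0.58 = 142.04 ppm.
Deficit to target: 151 − 142.04 = 8.96 mg/L.
As CaCO₃: 8.96 mg/L × 55,261 L = 495.1 g; ÷ 100.1 = 4.946 mol Ca²⁺.
Mass: 4.946 × 147 = 727.1 g.

727 g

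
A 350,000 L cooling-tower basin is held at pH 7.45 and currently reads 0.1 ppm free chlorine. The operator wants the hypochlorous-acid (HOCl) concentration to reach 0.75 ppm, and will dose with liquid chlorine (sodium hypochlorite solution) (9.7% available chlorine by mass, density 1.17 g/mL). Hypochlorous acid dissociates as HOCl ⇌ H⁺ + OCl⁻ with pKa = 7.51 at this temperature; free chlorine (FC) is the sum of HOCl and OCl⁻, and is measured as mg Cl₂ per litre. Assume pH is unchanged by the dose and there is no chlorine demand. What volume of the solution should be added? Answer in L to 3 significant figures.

4.02 L

[OCl⁻]/[HOCl] = 10^(pH − pKa) = 10^(7.45 − 7.51) = 0.871; fraction as HOCl = 1/(1 + 0.871) = 0.5345.
Free chlorine required for 0.75 ppm HOCl: 0.75 / 0.5345 = 1.403 ppm.
FC to add: 1.403 − 0.1 = 1.303 mg/L as Cl₂.
Cl₂ equivalent: 1.303 mg/L × 350,000 L = 456.1 g.
Product at 9.7% available Cl: 456.1 / 0.097 = 4702 g.
Volume: 4702 g ÷ 1.17 g/mL = 4019 mL.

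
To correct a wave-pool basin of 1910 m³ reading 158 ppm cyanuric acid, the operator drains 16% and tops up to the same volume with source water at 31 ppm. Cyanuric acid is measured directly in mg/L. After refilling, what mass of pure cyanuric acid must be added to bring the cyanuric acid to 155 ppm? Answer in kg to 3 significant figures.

33.1 kg

Volume: 1910 m³ = 1,910,000 L.
After draining 16% and refilling: 158 × 0.84 + 31 × 0.16 = 137.68 ppm.
Deficit to target: 155 − 137.68 = 17.32 mg/L.
Mass: 17.32 mg/L × 1,910,000 L = 33,080 g cyanuric acid.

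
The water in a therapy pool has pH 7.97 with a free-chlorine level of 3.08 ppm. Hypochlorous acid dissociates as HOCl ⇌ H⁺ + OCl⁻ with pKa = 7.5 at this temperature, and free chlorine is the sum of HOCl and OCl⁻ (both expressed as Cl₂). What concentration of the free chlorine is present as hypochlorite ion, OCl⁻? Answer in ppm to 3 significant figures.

[OCl⁻]/[HOCl] = 10^(pH − pKa) = 10^(7.97 − 7.5) = 10^0.47 = 2.951.
Fraction as HOCl = 1 / (1 + 2.951) = 0.2531.
OCl⁻ = (1 − 0.2531) × 3.08 ppm = 2.3 ppm.

2.30 ppm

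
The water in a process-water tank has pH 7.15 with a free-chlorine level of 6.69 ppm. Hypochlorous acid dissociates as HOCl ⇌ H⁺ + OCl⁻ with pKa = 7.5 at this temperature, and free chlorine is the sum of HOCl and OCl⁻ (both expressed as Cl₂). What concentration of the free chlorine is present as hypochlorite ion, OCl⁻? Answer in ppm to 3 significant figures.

2.07 ppm

[OCl⁻]/[HOCl] = 10^(pH − pKa) = 10^(7.15 − 7.5) = 10^-0.35 = 0.4467.
Fraction as HOCl = 1 / (1 + 0.4467) = 0.6912.
OCl⁻ = (1 − 0.6912) × 6.69 ppm = 2.066 ppm.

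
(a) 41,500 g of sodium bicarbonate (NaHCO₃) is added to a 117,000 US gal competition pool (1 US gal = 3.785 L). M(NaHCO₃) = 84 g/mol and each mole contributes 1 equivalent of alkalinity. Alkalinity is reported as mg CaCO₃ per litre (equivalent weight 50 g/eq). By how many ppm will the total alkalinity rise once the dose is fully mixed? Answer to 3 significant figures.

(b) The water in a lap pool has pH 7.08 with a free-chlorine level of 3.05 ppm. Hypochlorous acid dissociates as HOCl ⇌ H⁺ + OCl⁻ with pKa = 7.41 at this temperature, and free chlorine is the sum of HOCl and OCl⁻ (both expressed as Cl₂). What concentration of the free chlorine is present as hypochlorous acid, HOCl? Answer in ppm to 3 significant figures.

(a) 55.8 ppm; (b) 2.08 ppm

(a) Volume: 117,000 US gal × 3.785 L/gal = 442,845 L.
(a) Moles of NaHCO₃: 41,500 g ÷ 84 g/mol = 494 mol → 494 eq of alkalinity.
(a) As CaCO₃: 494 eq × 50 g/eq = 24,700 g.
(a) Rise: 24,700 g / 442,845 L × 1000 = 55.78 mg/L.

(b) [OCl⁻]/[HOCl] = 10^(pH − pKa) = 10^(7.08 − 7.41) = 10^-0.33 = 0.4677.
(b) Fraction as HOCl = 1 / (1 + 0.4677) = 0.6813.
(b) HOCl = 0.6813 × 3.05 ppm = 2.078 ppm.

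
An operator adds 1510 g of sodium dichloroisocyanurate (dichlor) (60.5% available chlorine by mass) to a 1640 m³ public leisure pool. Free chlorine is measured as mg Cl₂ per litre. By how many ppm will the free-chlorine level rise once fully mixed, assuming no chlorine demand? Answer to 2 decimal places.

Volume: 1640 m³ = 1,640,000 L.
Available chlorine delivered: 1510 g × 0.605 = 913.5 g as Cl₂.
Concentration rise: 913.5 g / 1,640,000 L = 0.557 mg/L = 0.56 ppm.

0.56 ppm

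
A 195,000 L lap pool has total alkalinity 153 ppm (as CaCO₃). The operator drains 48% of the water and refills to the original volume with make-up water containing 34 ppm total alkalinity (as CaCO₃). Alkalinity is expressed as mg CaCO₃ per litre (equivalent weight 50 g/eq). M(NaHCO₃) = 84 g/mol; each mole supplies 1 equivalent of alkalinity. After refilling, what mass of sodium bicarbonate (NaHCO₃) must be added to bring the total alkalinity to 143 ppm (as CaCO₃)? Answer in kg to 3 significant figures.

After draining 48% and refilling: 153 × 0.52 + 34 × 0.48 = 95.88 ppm.
Deficit to target: 143 − 95.88 = 47.12 mg/L.
As CaCO₃: 47.12 mg/L × 195,000 L = 9188 g; ÷ 50 g/eq ÷ 1 = 183.8 mol NaHCO₃.
Mass: 183.8 × 84 = 15,440 g.

15.4 kg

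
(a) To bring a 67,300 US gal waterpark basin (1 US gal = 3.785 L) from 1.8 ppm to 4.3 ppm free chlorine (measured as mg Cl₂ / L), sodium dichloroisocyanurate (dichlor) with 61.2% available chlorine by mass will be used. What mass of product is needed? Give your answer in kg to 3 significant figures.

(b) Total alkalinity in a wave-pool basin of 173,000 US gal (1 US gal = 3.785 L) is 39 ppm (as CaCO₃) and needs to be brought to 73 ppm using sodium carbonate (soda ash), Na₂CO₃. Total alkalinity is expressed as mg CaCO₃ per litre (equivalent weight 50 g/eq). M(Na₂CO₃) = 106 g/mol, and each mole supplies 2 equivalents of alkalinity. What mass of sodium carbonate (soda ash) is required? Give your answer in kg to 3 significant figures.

(a) 1.04 kg; (b) 23.6 kg

(a) Volume: 67,300 US gal × 3.785 L/gal = 254,730 L.
(a) Chlorine deficit: 4.3 − 1.8 = 2.5 ppm = 2.5 mg/L as Cl₂.
(a) Cl₂ equivalent needed: 2.5 mg/L × 254,730 L = 636,800 mg = 636.8 g.
(a) Product at 61.2% available chlorine: 636.8 / 0.612 = 1041 g.

(b) Volume: 173,000 US gal × 3.785 L/gal = 654,805 L.
(b) Alkalinity to add: (73 − 39) = 34 mg/L as CaCO₃ × 654,805 L = 22,260 g as CaCO₃.
(b) Equivalents: 22,260 g ÷ 50 g/eq = 445.3 eq.
(b) Each mole of Na₂CO₃ supplies 2 eq, so 445.3 / 2 = 222.6 mol.
(b) Mass: 222.6 mol × 106 g/mol = 23,600 g.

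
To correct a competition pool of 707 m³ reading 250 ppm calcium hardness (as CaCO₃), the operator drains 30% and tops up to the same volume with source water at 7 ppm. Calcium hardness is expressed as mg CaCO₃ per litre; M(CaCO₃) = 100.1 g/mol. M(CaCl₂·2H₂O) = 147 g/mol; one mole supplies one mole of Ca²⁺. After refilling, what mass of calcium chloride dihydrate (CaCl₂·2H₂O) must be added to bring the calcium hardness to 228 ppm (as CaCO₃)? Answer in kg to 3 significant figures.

Volume: 707 m³ = 707,000 L.
After draining 30% and refilling: 250 × 0.70 + 7 × 0.30 = 177.1 ppm.
Deficit to target: 228 − 177.1 = 50.9 mg/L.
As CaCO₃: 50.9 mg/L × 707,000 L = 35,990 g; ÷ 100.1 = 359.5 mol Ca²⁺.
Mass: 359.5 × 147 = 52,850 g.

52.8 kg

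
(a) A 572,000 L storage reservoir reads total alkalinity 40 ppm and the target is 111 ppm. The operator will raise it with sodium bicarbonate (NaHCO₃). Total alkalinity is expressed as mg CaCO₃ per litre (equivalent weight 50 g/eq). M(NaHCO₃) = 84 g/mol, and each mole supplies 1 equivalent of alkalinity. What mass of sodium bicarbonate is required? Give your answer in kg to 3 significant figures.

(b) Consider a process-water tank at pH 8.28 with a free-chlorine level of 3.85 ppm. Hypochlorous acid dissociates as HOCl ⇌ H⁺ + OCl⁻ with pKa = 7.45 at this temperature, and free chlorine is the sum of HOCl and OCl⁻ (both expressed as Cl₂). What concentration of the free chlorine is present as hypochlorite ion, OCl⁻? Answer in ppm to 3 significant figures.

(a) 68.2 kg; (b) 3.35 ppm

(a) Alkalinity to add: (111 − 40) = 71 mg/L as CaCO₃ × 572,000 L = 40,610 g as CaCO₃.
(a) Equivalents: 40,610 g ÷ 50 g/eq = 812.2 eq.
(a) NaHCO₃ supplies 1 eq per mole → 812.2 mol.
(a) Mass: 812.2 mol × 84 g/mol = 68,230 g.

(b) [OCl⁻]/[HOCl] = 10^(pH − pKa) = 10^(8.28 − 7.45) = 10^0.83 = 6.761.
(b) Fraction as HOCl = 1 / (1 + 6.761) = 0.1289.
(b) OCl⁻ = (1 − 0.1289) × 3.85 ppm = 3.354 ppm.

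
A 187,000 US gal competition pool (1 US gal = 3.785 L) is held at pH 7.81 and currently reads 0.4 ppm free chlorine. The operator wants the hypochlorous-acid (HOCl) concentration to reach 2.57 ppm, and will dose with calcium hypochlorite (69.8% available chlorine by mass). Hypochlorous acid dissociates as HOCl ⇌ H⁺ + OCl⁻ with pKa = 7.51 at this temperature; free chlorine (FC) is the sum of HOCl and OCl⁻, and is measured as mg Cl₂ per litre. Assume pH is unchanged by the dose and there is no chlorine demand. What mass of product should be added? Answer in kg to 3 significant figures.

7.40 kg

Volume: 187,000 US gal × 3.785 L/gal = 707,795 L.
[OCl⁻]/[HOCl] = 10^(pH − pKa) = 10^(7.81 − 7.51) = 1.995; fraction as HOCl = 1/(1 + 1.995) = 0.3339.
Free chlorine required for 2.57 ppm HOCl: 2.57 / 0.3339 = 7.698 ppm.
FC to add: 7.698 − 0.4 = 7.298 mg/L as Cl₂.
Cl₂ equivalent: 7.298 mg/L × 707,795 L = 5165 g.
Product at 69.8% available Cl: 5165 / 0.698 = 7400 g.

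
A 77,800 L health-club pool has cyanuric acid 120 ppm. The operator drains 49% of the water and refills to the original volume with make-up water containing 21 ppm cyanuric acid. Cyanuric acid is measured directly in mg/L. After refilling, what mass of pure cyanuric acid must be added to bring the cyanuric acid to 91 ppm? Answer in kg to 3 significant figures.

After draining 49% and refilling: 120 × 0.51 + 21 × 0.49 = 71.49 ppm.
Deficit to target: 91 − 71.49 = 19.51 mg/L.
Mass: 19.51 mg/L × 77,800 L = 1518 g cyanuric acid.

1.52 kg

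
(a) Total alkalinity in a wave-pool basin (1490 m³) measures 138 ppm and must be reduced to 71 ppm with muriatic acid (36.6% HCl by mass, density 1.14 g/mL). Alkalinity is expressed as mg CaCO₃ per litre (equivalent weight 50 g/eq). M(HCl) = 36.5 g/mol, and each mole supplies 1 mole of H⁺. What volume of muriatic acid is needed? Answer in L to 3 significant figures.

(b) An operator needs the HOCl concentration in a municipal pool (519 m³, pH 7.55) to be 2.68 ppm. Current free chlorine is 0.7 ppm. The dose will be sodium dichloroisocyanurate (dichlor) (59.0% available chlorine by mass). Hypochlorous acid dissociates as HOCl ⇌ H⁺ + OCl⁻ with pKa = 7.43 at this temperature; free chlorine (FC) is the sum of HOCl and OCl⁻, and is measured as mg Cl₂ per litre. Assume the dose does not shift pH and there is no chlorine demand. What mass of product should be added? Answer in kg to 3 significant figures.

(a) 175 L; (b) 4.85 kg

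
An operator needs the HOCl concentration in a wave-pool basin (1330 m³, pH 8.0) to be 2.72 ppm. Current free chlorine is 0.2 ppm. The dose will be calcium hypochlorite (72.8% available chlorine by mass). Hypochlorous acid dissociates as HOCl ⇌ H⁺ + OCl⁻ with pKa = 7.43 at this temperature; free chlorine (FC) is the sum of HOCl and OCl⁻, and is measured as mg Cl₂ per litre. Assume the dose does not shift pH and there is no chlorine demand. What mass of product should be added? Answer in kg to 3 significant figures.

Volume: 1330 m³ = 1,330,000 L.
[OCl⁻]/[HOCl] = 10^(pH − pKa) = 10^(8.0 − 7.43) = 3.715; fraction as HOCl = 1/(1 + 3.715) = 0.2121.
Free chlorine required for 2.72 ppm HOCl: 2.72 / 0.2121 = 12.83 ppm.
FC to add: 12.83 − 0.2 = 12.63 mg/L as Cl₂.
Cl₂ equivalent: 12.63 mg/L × 1,330,000 L = 16,790 g.
Product at 72.8% available Cl: 16,790 / 0.728 = 23,070 g.

23.1 kg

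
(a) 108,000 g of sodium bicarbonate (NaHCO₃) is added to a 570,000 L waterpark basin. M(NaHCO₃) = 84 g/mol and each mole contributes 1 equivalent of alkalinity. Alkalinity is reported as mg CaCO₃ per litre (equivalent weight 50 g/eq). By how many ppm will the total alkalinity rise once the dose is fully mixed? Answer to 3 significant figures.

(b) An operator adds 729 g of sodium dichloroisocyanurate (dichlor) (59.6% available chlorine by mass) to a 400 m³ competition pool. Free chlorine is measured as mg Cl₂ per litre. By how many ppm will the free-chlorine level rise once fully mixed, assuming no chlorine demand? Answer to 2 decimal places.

(a) 113 ppm; (b) 1.09 ppm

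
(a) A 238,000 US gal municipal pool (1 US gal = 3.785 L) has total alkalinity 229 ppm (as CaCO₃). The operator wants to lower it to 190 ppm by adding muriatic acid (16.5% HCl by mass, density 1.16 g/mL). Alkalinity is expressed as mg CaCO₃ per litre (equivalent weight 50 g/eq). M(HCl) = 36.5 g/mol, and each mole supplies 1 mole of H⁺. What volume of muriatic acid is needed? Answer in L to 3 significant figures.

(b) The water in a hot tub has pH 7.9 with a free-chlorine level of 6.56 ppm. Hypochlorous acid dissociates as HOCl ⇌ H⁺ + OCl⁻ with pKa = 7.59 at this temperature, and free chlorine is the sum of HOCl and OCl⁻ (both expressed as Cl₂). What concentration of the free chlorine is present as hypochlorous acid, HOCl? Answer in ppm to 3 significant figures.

(a) Volume: 238,000 US gal × 3.785 L/gal = 900,830 L.
(a) Alkalinity to neutralize: (229 − 190) = 39 mg/L as CaCO₃ × 900,830 L = 35,130 g as CaCO₃.
(a) Equivalents of H⁺ required: 35,130 ÷ 50 g/eq = 702.6 eq = 702.6 mol HCl.
(a) Mass of HCl: 702.6 × 36.5 = 25,650 g.
(a) Mass of 16.5% solution: 25,650 / 0.165 = 155,400 g.
(a) Volume: 155,400 g ÷ 1.16 g/mL = 134,000 mL.

(b) [OCl⁻]/[HOCl] = 10^(pH − pKa) = 10^(7.9 − 7.59) = 10^0.31 = 2.042.
(b) Fraction as HOCl = 1 / (1 + 2.042) = 0.3288.
(b) HOCl = 0.3288 × 6.56 ppm = 2.157 ppm.

(a) 134 L; (b) 2.16 ppm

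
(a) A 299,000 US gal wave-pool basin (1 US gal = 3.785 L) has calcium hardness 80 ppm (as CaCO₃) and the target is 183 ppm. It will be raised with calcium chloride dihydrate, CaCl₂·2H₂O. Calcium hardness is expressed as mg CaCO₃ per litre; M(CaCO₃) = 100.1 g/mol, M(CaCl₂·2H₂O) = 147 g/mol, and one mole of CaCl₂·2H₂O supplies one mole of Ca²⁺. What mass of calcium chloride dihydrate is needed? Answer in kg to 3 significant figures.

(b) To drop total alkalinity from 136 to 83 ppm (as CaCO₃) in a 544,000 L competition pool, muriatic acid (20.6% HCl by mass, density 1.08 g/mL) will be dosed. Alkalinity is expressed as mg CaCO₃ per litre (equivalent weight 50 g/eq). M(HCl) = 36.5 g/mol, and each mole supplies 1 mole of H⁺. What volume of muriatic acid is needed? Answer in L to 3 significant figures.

(a) 171 kg; (b) 94.6 L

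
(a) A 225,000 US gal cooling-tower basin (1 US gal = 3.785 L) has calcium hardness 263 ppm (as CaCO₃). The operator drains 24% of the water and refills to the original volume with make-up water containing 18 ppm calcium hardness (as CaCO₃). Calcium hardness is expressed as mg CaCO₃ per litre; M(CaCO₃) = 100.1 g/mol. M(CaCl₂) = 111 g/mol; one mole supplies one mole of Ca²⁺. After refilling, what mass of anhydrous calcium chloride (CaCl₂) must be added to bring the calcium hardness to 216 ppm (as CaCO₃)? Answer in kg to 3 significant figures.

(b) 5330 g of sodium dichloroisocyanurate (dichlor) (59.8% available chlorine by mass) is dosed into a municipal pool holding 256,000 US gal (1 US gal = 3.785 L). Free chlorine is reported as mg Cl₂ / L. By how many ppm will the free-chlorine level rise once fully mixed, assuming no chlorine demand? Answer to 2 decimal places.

(a) Volume: 225,000 US gal × 3.785 L/gal = 851,625 L.
(a) After draining 24% and refilling: 263 × 0.76 + 18 × 0.24 = 204.2 ppm.
(a) Deficit to target: 216 − 204.2 = 11.8 mg/L.
(a) As CaCO₃: 11.8 mg/L × 851,625 L = 10,050 g; ÷ 100.1 = 100.4 mol Ca²⁺.
(a) Mass: 100.4 × 111 = 11,140 g.

(b) Volume: 256,000 US gal × 3.785 L/gal = 968,960 L.
(b) Available chlorine delivered: 5330 g × 0.598 = 3187 g as Cl₂.
(b) Concentration rise: 3187 g / 968,960 L = 3.289 mg/L = 3.29 ppm.

(a) 11.1 kg; (b) 3.29 ppm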